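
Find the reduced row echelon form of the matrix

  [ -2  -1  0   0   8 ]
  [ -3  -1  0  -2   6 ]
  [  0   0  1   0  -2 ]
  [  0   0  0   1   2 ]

R1 ← -1/2·R1
  [  1  1/2  0   0  -4 ]
  [ -3   -1  0  -2   6 ]
  [  0    0  1   0  -2 ]
  [  0    0  0   1   2 ]
R2 ← R2 + 3·R1
  [ 1  1/2  0   0  -4 ]
  [ 0  1/2  0  -2  -6 ]
  [ 0    0  1   0  -2 ]
  [ 0    0  0   1   2 ]
R2 ← 2·R2
  [ 1  1/2  0   0   -4 ]
  [ 0    1  0  -4  -12 ]
  [ 0    0  1   0   -2 ]
  [ 0    0  0   1    2 ]
R2 ← R2 + 4·R4
  [ 1  1/2  0  0  -4 ]
  [ 0    1  0  0  -4 ]
  [ 0    0  1  0  -2 ]
  [ 0    0  0  1   2 ]
R1 ← R1 − 1/2·R2
  [ 1  0  0  0  -2 ]
  [ 0  1  0  0  -4 ]
  [ 0  0  1  0  -2 ]
  [ 0  0  0  1   2 ]

[[1, 0, 0, 0, -2], [0, 1, 0, 0, -4], [0, 0, 1, 0, -2], [0, 0, 0, 1, 2]]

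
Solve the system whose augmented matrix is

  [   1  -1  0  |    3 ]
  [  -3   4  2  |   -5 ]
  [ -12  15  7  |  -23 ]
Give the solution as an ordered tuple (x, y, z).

Add 3 times R1 to R2.
  [   1  -1  0  |    3 ]
  [   0   1  2  |    4 ]
  [ -12  15  7  |  -23 ]
Add 12 times R1 to R3.
  [ 1  -1  0  |   3 ]
  [ 0   1  2  |   4 ]
  [ 0   3  7  |  13 ]
Subtract 3 times R2 from R3.
  [ 1  -1  0  |  3 ]
  [ 0   1  2  |  4 ]
  [ 0   0  1  |  1 ]
Subtract 2 times R3 from R2.
  [ 1  -1  0  |  3 ]
  [ 0   1  0  |  2 ]
  [ 0   0  1  |  1 ]
Add R2 to R1.
  [ 1  0  0  |  5 ]
  [ 0  1  0  |  2 ]
  [ 0  0  1  |  1 ]
Reading off the last column: x = 5, y = 2, z = 1.

(5, 2, 1)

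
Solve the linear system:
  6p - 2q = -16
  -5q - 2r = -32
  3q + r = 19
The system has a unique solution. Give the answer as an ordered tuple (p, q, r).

Form the augmented matrix and row-reduce:
  [ 6  -2   0  |  -16 ]
  [ 0  -5  -2  |  -32 ]
  [ 0   3   1  |   19 ]
R1 -> 1/6·R1
R2 -> -1/5·R2
R3 -> R3 − 3·R2
R3 -> -5·R3
R2 -> R2 − 2/5·R3
R1 -> R1 + 1/3·R2
Reading off the last column: p = -2/3, q = 6, r = 1.

(-2/3, 6, 1)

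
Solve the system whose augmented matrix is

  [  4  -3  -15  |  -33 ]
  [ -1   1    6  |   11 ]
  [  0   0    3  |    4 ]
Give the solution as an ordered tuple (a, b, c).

ρ1 := 1/4·ρ1
  [  1  -3/4  -15/4  |  -33/4 ]
  [ -1     1      6  |     11 ]
  [  0     0      3  |      4 ]
ρ2 := ρ2 + ρ1
  [ 1  -3/4  -15/4  |  -33/4 ]
  [ 0   1/4    9/4  |   11/4 ]
  [ 0     0      3  |      4 ]
ρ2 := 4·ρ2
  [ 1  -3/4  -15/4  |  -33/4 ]
  [ 0     1      9  |     11 ]
  [ 0     0      3  |      4 ]
ρ3 := 1/3·ρ3
  [ 1  -3/4  -15/4  |  -33/4 ]
  [ 0     1      9  |     11 ]
  [ 0     0      1  |    4/3 ]
ρ2 := ρ2 − 9·ρ3
  [ 1  -3/4  -15/4  |  -33/4 ]
  [ 0     1      0  |     -1 ]
  [ 0     0      1  |    4/3 ]
ρ1 := ρ1 + 15/4·ρ3
  [ 1  -3/4  0  |  -13/4 ]
  [ 0     1  0  |     -1 ]
  [ 0     0  1  |    4/3 ]
ρ1 := ρ1 + 3/4·ρ2
  [ 1  0  0  |   -4 ]
  [ 0  1  0  |   -1 ]
  [ 0  0  1  |  4/3 ]
Reading off the last column: a = -4, b = -1, c = 4/3.

(-4, -1, 4/3)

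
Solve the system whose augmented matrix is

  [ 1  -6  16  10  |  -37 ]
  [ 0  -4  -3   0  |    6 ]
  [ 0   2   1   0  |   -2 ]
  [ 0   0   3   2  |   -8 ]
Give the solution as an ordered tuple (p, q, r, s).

(5, 0, -2, -1)

ρ2 → -1/4·ρ2
  [ 1  -6   16  10  |   -37 ]
  [ 0   1  3/4   0  |  -3/2 ]
  [ 0   2    1   0  |    -2 ]
  [ 0   0    3   2  |    -8 ]
ρ3 → ρ3 − 2·ρ2
  [ 1  -6    16  10  |   -37 ]
  [ 0   1   3/4   0  |  -3/2 ]
  [ 0   0  -1/2   0  |     1 ]
  [ 0   0     3   2  |    -8 ]
ρ3 → -2·ρ3
  [ 1  -6   16  10  |   -37 ]
  [ 0   1  3/4   0  |  -3/2 ]
  [ 0   0    1   0  |    -2 ]
  [ 0   0    3   2  |    -8 ]
ρ4 → ρ4 − 3·ρ3
  [ 1  -6   16  10  |   -37 ]
  [ 0   1  3/4   0  |  -3/2 ]
  [ 0   0    1   0  |    -2 ]
  [ 0   0    0   2  |    -2 ]
ρ4 → 1/2·ρ4
  [ 1  -6   16  10  |   -37 ]
  [ 0   1  3/4   0  |  -3/2 ]
  [ 0   0    1   0  |    -2 ]
  [ 0   0    0   1  |    -1 ]
ρ1 → ρ1 − 10·ρ4
  [ 1  -6   16  0  |   -27 ]
  [ 0   1  3/4  0  |  -3/2 ]
  [ 0   0    1  0  |    -2 ]
  [ 0   0    0  1  |    -1 ]
ρ2 → ρ2 − 3/4·ρ3
  [ 1  -6  16  0  |  -27 ]
  [ 0   1   0  0  |    0 ]
  [ 0   0   1  0  |   -2 ]
  [ 0   0   0  1  |   -1 ]
ρ1 → ρ1 − 16·ρ3
  [ 1  -6  0  0  |   5 ]
  [ 0   1  0  0  |   0 ]
  [ 0   0  1  0  |  -2 ]
  [ 0   0  0  1  |  -1 ]
ρ1 → ρ1 + 6·ρ2
  [ 1  0  0  0  |   5 ]
  [ 0  1  0  0  |   0 ]
  [ 0  0  1  0  |  -2 ]
  [ 0  0  0  1  |  -1 ]
Reading off the last column: p = 5, q = 0, r = -2, s = -1.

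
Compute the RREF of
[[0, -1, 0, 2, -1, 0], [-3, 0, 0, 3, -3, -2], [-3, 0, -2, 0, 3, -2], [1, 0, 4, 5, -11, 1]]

[[1, 0, 0, -1, 1, 0], [0, 1, 0, -2, 1, 0], [0, 0, 1, 3/2, -3, 0], [0, 0, 0, 0, 0, 1]]

R1 <=> R2
  [ -3   0   0  3   -3  -2 ]
  [  0  -1   0  2   -1   0 ]
  [ -3   0  -2  0    3  -2 ]
  [  1   0   4  5  -11   1 ]
R1 -> -1/3·R1
  [  1   0   0  -1    1  2/3 ]
  [  0  -1   0   2   -1    0 ]
  [ -3   0  -2   0    3   -2 ]
  [  1   0   4   5  -11    1 ]
R3 -> R3 + 3·R1
  [ 1   0   0  -1    1  2/3 ]
  [ 0  -1   0   2   -1    0 ]
  [ 0   0  -2  -3    6    0 ]
  [ 1   0   4   5  -11    1 ]
R4 -> R4 − R1
  [ 1   0   0  -1    1  2/3 ]
  [ 0  -1   0   2   -1    0 ]
  [ 0   0  -2  -3    6    0 ]
  [ 0   0   4   6  -12  1/3 ]
R2 -> -1·R2
  [ 1  0   0  -1    1  2/3 ]
  [ 0  1   0  -2    1    0 ]
  [ 0  0  -2  -3    6    0 ]
  [ 0  0   4   6  -12  1/3 ]
R3 -> -1/2·R3
  [ 1  0  0   -1    1  2/3 ]
  [ 0  1  0   -2    1    0 ]
  [ 0  0  1  3/2   -3    0 ]
  [ 0  0  4    6  -12  1/3 ]
R4 -> R4 − 4·R3
  [ 1  0  0   -1   1  2/3 ]
  [ 0  1  0   -2   1    0 ]
  [ 0  0  1  3/2  -3    0 ]
  [ 0  0  0    0   0  1/3 ]
R4 -> 3·R4
  [ 1  0  0   -1   1  2/3 ]
  [ 0  1  0   -2   1    0 ]
  [ 0  0  1  3/2  -3    0 ]
  [ 0  0  0    0   0    1 ]
R1 -> R1 − 2/3·R4
  [ 1  0  0   -1   1  0 ]
  [ 0  1  0   -2   1  0 ]
  [ 0  0  1  3/2  -3  0 ]
  [ 0  0  0    0   0  1 ]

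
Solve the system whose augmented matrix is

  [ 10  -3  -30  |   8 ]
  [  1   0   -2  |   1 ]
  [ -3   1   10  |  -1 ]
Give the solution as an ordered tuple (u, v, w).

(5, -6, 2)

Multiply R1 by 1/10.
  [  1  -3/10  -3  |  4/5 ]
  [  1      0  -2  |    1 ]
  [ -3      1  10  |   -1 ]
Subtract R1 from R2.
  [  1  -3/10  -3  |  4/5 ]
  [  0   3/10   1  |  1/5 ]
  [ -3      1  10  |   -1 ]
Add 3 times R1 to R3.
  [ 1  -3/10  -3  |  4/5 ]
  [ 0   3/10   1  |  1/5 ]
  [ 0   1/10   1  |  7/5 ]
Multiply R2 by 10/3.
  [ 1  -3/10    -3  |  4/5 ]
  [ 0      1  10/3  |  2/3 ]
  [ 0   1/10     1  |  7/5 ]
Subtract 1/10 times R2 from R3.
  [ 1  -3/10    -3  |  4/5 ]
  [ 0      1  10/3  |  2/3 ]
  [ 0      0   2/3  |  4/3 ]
Multiply R3 by 3/2.
  [ 1  -3/10    -3  |  4/5 ]
  [ 0      1  10/3  |  2/3 ]
  [ 0      0     1  |    2 ]
Subtract 10/3 times R3 from R2.
  [ 1  -3/10  -3  |  4/5 ]
  [ 0      1   0  |   -6 ]
  [ 0      0   1  |    2 ]
Add 3 times R3 to R1.
  [ 1  -3/10  0  |  34/5 ]
  [ 0      1  0  |    -6 ]
  [ 0      0  1  |     2 ]
Add 3/10 times R2 to R1.
  [ 1  0  0  |   5 ]
  [ 0  1  0  |  -6 ]
  [ 0  0  1  |   2 ]
Reading off the last column: u = 5, v = -6, w = 2.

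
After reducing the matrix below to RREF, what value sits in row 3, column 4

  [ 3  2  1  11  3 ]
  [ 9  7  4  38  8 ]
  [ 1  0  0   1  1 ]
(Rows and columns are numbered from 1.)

2

Multiply r1 by 1/3.
  [ 1  2/3  1/3  11/3  1 ]
  [ 9    7    4    38  8 ]
  [ 1    0    0     1  1 ]
Subtract 9 times r1 from r2.
  [ 1  2/3  1/3  11/3   1 ]
  [ 0    1    1     5  -1 ]
  [ 1    0    0     1   1 ]
Subtract r1 from r3.
  [ 1   2/3   1/3  11/3   1 ]
  [ 0     1     1     5  -1 ]
  [ 0  -2/3  -1/3  -8/3   0 ]
Add 2/3 times r2 to r3.
  [ 1  2/3  1/3  11/3     1 ]
  [ 0    1    1     5    -1 ]
  [ 0    0  1/3   2/3  -2/3 ]
Multiply r3 by 3.
  [ 1  2/3  1/3  11/3   1 ]
  [ 0    1    1     5  -1 ]
  [ 0    0    1     2  -2 ]
Subtract r3 from r2.
  [ 1  2/3  1/3  11/3   1 ]
  [ 0    1    0     3   1 ]
  [ 0    0    1     2  -2 ]
Subtract 1/3 times r3 from r1.
  [ 1  2/3  0  3  5/3 ]
  [ 0    1  0  3    1 ]
  [ 0    0  1  2   -2 ]
Subtract 2/3 times r2 from r1.
  [ 1  0  0  1   1 ]
  [ 0  1  0  3   1 ]
  [ 0  0  1  2  -2 ]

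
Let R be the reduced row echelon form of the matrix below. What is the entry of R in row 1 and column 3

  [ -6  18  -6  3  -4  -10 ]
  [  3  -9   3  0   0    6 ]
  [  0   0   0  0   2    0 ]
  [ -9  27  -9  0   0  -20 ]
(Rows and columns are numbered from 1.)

R1 -> -1/6·R1
  [  1  -3   1  -1/2  2/3  5/3 ]
  [  3  -9   3     0    0    6 ]
  [  0   0   0     0    2    0 ]
  [ -9  27  -9     0    0  -20 ]
R2 -> R2 − 3·R1
  [  1  -3   1  -1/2  2/3  5/3 ]
  [  0   0   0   3/2   -2    1 ]
  [  0   0   0     0    2    0 ]
  [ -9  27  -9     0    0  -20 ]
R4 -> R4 + 9·R1
  [ 1  -3  1  -1/2  2/3  5/3 ]
  [ 0   0  0   3/2   -2    1 ]
  [ 0   0  0     0    2    0 ]
  [ 0   0  0  -9/2    6   -5 ]
R2 -> 2/3·R2
  [ 1  -3  1  -1/2   2/3  5/3 ]
  [ 0   0  0     1  -4/3  2/3 ]
  [ 0   0  0     0     2    0 ]
  [ 0   0  0  -9/2     6   -5 ]
R4 -> R4 + 9/2·R2
  [ 1  -3  1  -1/2   2/3  5/3 ]
  [ 0   0  0     1  -4/3  2/3 ]
  [ 0   0  0     0     2    0 ]
  [ 0   0  0     0     0   -2 ]
R3 -> 1/2·R3
  [ 1  -3  1  -1/2   2/3  5/3 ]
  [ 0   0  0     1  -4/3  2/3 ]
  [ 0   0  0     0     1    0 ]
  [ 0   0  0     0     0   -2 ]
R4 -> -1/2·R4
  [ 1  -3  1  -1/2   2/3  5/3 ]
  [ 0   0  0     1  -4/3  2/3 ]
  [ 0   0  0     0     1    0 ]
  [ 0   0  0     0     0    1 ]
R2 -> R2 − 2/3·R4
  [ 1  -3  1  -1/2   2/3  5/3 ]
  [ 0   0  0     1  -4/3    0 ]
  [ 0   0  0     0     1    0 ]
  [ 0   0  0     0     0    1 ]
R1 -> R1 − 5/3·R4
  [ 1  -3  1  -1/2   2/3  0 ]
  [ 0   0  0     1  -4/3  0 ]
  [ 0   0  0     0     1  0 ]
  [ 0   0  0     0     0  1 ]
R2 -> R2 + 4/3·R3
  [ 1  -3  1  -1/2  2/3  0 ]
  [ 0   0  0     1    0  0 ]
  [ 0   0  0     0    1  0 ]
  [ 0   0  0     0    0  1 ]
R1 -> R1 − 2/3·R3
  [ 1  -3  1  -1/2  0  0 ]
  [ 0   0  0     1  0  0 ]
  [ 0   0  0     0  1  0 ]
  [ 0   0  0     0  0  1 ]
R1 -> R1 + 1/2·R2
  [ 1  -3  1  0  0  0 ]
  [ 0   0  0  1  0  0 ]
  [ 0   0  0  0  1  0 ]
  [ 0   0  0  0  0  1 ]

1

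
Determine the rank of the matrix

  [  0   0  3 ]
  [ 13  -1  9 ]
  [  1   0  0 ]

R1 ↔ R2
  [ 13  -1  9 ]
  [  0   0  3 ]
  [  1   0  0 ]
R1 -> 1/13·R1
  [ 1  -1/13  9/13 ]
  [ 0      0     3 ]
  [ 1      0     0 ]
R3 -> R3 − R1
  [ 1  -1/13   9/13 ]
  [ 0      0      3 ]
  [ 0   1/13  -9/13 ]
R2 ↔ R3
  [ 1  -1/13   9/13 ]
  [ 0   1/13  -9/13 ]
  [ 0      0      3 ]
R2 -> 13·R2
  [ 1  -1/13  9/13 ]
  [ 0      1    -9 ]
  [ 0      0     3 ]
R3 -> 1/3·R3
  [ 1  -1/13  9/13 ]
  [ 0      1    -9 ]
  [ 0      0     1 ]
R2 -> R2 + 9·R3
  [ 1  -1/13  9/13 ]
  [ 0      1     0 ]
  [ 0      0     1 ]
R1 -> R1 − 9/13·R3
  [ 1  -1/13  0 ]
  [ 0      1  0 ]
  [ 0      0  1 ]
R1 -> R1 + 1/13·R2
  [ 1  0  0 ]
  [ 0  1  0 ]
  [ 0  0  1 ]
The reduced form has 3 nonzero rows.

rank = 3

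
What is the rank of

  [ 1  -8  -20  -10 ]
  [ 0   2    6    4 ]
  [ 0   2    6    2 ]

R2 -> 1/2·R2
  [ 1  -8  -20  -10 ]
  [ 0   1    3    2 ]
  [ 0   2    6    2 ]
R3 -> R3 − 2·R2
  [ 1  -8  -20  -10 ]
  [ 0   1    3    2 ]
  [ 0   0    0   -2 ]
R3 -> -1/2·R3
  [ 1  -8  -20  -10 ]
  [ 0   1    3    2 ]
  [ 0   0    0    1 ]
R2 -> R2 − 2·R3
  [ 1  -8  -20  -10 ]
  [ 0   1    3    0 ]
  [ 0   0    0    1 ]
R1 -> R1 + 10·R3
  [ 1  -8  -20  0 ]
  [ 0   1    3  0 ]
  [ 0   0    0  1 ]
R1 -> R1 + 8·R2
  [ 1  0  4  0 ]
  [ 0  1  3  0 ]
  [ 0  0  0  1 ]
The reduced form has 3 nonzero rows.

rank = 3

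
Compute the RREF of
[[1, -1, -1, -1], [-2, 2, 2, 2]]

Add 2 times R1 to R2.
  [ 1  -1  -1  -1 ]
  [ 0   0   0   0 ]

[[1, -1, -1, -1], [0, 0, 0, 0]]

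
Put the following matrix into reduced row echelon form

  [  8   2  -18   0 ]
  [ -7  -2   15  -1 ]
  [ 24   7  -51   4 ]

R1 -> 1/8·R1
  [  1  1/4  -9/4   0 ]
  [ -7   -2    15  -1 ]
  [ 24    7   -51   4 ]
R2 -> R2 + 7·R1
  [  1   1/4  -9/4   0 ]
  [  0  -1/4  -3/4  -1 ]
  [ 24     7   -51   4 ]
R3 -> R3 − 24·R1
  [ 1   1/4  -9/4   0 ]
  [ 0  -1/4  -3/4  -1 ]
  [ 0     1     3   4 ]
R2 -> -4·R2
  [ 1  1/4  -9/4  0 ]
  [ 0    1     3  4 ]
  [ 0    1     3  4 ]
R3 -> R3 − R2
  [ 1  1/4  -9/4  0 ]
  [ 0    1     3  4 ]
  [ 0    0     0  0 ]
R1 -> R1 − 1/4·R2
  [ 1  0  -3  -1 ]
  [ 0  1   3   4 ]
  [ 0  0   0   0 ]

[[1, 0, -3, -1], [0, 1, 3, 4], [0, 0, 0, 0]]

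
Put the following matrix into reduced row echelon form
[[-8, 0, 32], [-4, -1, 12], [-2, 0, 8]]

[[1, 0, -4], [0, 1, 4], [0, 0, 0]]

R1 ← -1/8·R1
  [  1   0  -4 ]
  [ -4  -1  12 ]
  [ -2   0   8 ]
R2 ← R2 + 4·R1
  [  1   0  -4 ]
  [  0  -1  -4 ]
  [ -2   0   8 ]
R3 ← R3 + 2·R1
  [ 1   0  -4 ]
  [ 0  -1  -4 ]
  [ 0   0   0 ]
R2 ← -1·R2
  [ 1  0  -4 ]
  [ 0  1   4 ]
  [ 0  0   0 ]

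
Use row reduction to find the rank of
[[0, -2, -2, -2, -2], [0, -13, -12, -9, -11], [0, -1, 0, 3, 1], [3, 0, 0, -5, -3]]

rank = 3

ρ1 <=> ρ4
  [ 3    0    0  -5   -3 ]
  [ 0  -13  -12  -9  -11 ]
  [ 0   -1    0   3    1 ]
  [ 0   -2   -2  -2   -2 ]
ρ1 ← 1/3·ρ1
  [ 1    0    0  -5/3   -1 ]
  [ 0  -13  -12    -9  -11 ]
  [ 0   -1    0     3    1 ]
  [ 0   -2   -2    -2   -2 ]
ρ2 ← -1/13·ρ2
  [ 1   0      0  -5/3     -1 ]
  [ 0   1  12/13  9/13  11/13 ]
  [ 0  -1      0     3      1 ]
  [ 0  -2     -2    -2     -2 ]
ρ3 ← ρ3 + ρ2
  [ 1   0      0   -5/3     -1 ]
  [ 0   1  12/13   9/13  11/13 ]
  [ 0   0  12/13  48/13  24/13 ]
  [ 0  -2     -2     -2     -2 ]
ρ4 ← ρ4 + 2·ρ2
  [ 1  0      0   -5/3     -1 ]
  [ 0  1  12/13   9/13  11/13 ]
  [ 0  0  12/13  48/13  24/13 ]
  [ 0  0  -2/13  -8/13  -4/13 ]
ρ3 ← 13/12·ρ3
  [ 1  0      0   -5/3     -1 ]
  [ 0  1  12/13   9/13  11/13 ]
  [ 0  0      1      4      2 ]
  [ 0  0  -2/13  -8/13  -4/13 ]
ρ4 ← ρ4 + 2/13·ρ3
  [ 1  0      0  -5/3     -1 ]
  [ 0  1  12/13  9/13  11/13 ]
  [ 0  0      1     4      2 ]
  [ 0  0      0     0      0 ]
ρ2 ← ρ2 − 12/13·ρ3
  [ 1  0  0  -5/3  -1 ]
  [ 0  1  0    -3  -1 ]
  [ 0  0  1     4   2 ]
  [ 0  0  0     0   0 ]
The reduced form has 3 nonzero rows.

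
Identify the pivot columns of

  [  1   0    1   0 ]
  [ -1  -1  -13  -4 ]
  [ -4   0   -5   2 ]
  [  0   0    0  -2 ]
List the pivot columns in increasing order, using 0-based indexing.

R2 → R2 + R1
  [  1   0    1   0 ]
  [  0  -1  -12  -4 ]
  [ -4   0   -5   2 ]
  [  0   0    0  -2 ]
R3 → R3 + 4·R1
  [ 1   0    1   0 ]
  [ 0  -1  -12  -4 ]
  [ 0   0   -1   2 ]
  [ 0   0    0  -2 ]
R2 → -1·R2
  [ 1  0   1   0 ]
  [ 0  1  12   4 ]
  [ 0  0  -1   2 ]
  [ 0  0   0  -2 ]
R3 → -1·R3
  [ 1  0   1   0 ]
  [ 0  1  12   4 ]
  [ 0  0   1  -2 ]
  [ 0  0   0  -2 ]
R4 → -1/2·R4
  [ 1  0   1   0 ]
  [ 0  1  12   4 ]
  [ 0  0   1  -2 ]
  [ 0  0   0   1 ]
R3 → R3 + 2·R4
  [ 1  0   1  0 ]
  [ 0  1  12  4 ]
  [ 0  0   1  0 ]
  [ 0  0   0  1 ]
R2 → R2 − 4·R4
  [ 1  0   1  0 ]
  [ 0  1  12  0 ]
  [ 0  0   1  0 ]
  [ 0  0   0  1 ]
R2 → R2 − 12·R3
  [ 1  0  1  0 ]
  [ 0  1  0  0 ]
  [ 0  0  1  0 ]
  [ 0  0  0  1 ]
R1 → R1 − R3
  [ 1  0  0  0 ]
  [ 0  1  0  0 ]
  [ 0  0  1  0 ]
  [ 0  0  0  1 ]
Pivot columns are the columns containing a leading 1.

0, 1, 2, 3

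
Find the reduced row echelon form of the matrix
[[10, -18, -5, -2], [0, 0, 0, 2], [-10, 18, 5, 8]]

ρ1 -> 1/10·ρ1
  [   1  -9/5  -1/2  -1/5 ]
  [   0     0     0     2 ]
  [ -10    18     5     8 ]
ρ3 -> ρ3 + 10·ρ1
  [ 1  -9/5  -1/2  -1/5 ]
  [ 0     0     0     2 ]
  [ 0     0     0     6 ]
ρ2 -> 1/2·ρ2
  [ 1  -9/5  -1/2  -1/5 ]
  [ 0     0     0     1 ]
  [ 0     0     0     6 ]
ρ3 -> ρ3 − 6·ρ2
  [ 1  -9/5  -1/2  -1/5 ]
  [ 0     0     0     1 ]
  [ 0     0     0     0 ]
ρ1 -> ρ1 + 1/5·ρ2
  [ 1  -9/5  -1/2  0 ]
  [ 0     0     0  1 ]
  [ 0     0     0  0 ]

[[1, -9/5, -1/2, 0], [0, 0, 0, 1], [0, 0, 0, 0]]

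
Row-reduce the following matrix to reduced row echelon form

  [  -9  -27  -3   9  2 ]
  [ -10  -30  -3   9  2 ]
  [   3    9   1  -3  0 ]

[[1, 3, 0, 0, 0], [0, 0, 1, -3, 0], [0, 0, 0, 0, 1]]

r1 -> -1/9·r1
r2 -> r2 + 10·r1
r3 -> r3 − 3·r1
r2 -> 3·r2
r3 -> 3/2·r3
r2 -> r2 + 2/3·r3
r1 -> r1 + 2/9·r3
r1 -> r1 − 1/3·r2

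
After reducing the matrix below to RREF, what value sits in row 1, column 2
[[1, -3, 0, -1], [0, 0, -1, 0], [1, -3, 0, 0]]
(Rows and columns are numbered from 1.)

R3 := R3 − R1
  [ 1  -3   0  -1 ]
  [ 0   0  -1   0 ]
  [ 0   0   0   1 ]
R2 := -1·R2
  [ 1  -3  0  -1 ]
  [ 0   0  1   0 ]
  [ 0   0  0   1 ]
R1 := R1 + R3
  [ 1  -3  0  0 ]
  [ 0   0  1  0 ]
  [ 0   0  0  1 ]

-3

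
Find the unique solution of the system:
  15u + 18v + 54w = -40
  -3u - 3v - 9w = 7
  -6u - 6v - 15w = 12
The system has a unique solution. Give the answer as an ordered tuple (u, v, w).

Form the augmented matrix and row-reduce:
  [ 15  18   54  |  -40 ]
  [ -3  -3   -9  |    7 ]
  [ -6  -6  -15  |   12 ]
R1 := 1/15·R1
  [  1  6/5  18/5  |  -8/3 ]
  [ -3   -3    -9  |     7 ]
  [ -6   -6   -15  |    12 ]
R2 := R2 + 3·R1
  [  1  6/5  18/5  |  -8/3 ]
  [  0  3/5   9/5  |    -1 ]
  [ -6   -6   -15  |    12 ]
R3 := R3 + 6·R1
  [ 1  6/5  18/5  |  -8/3 ]
  [ 0  3/5   9/5  |    -1 ]
  [ 0  6/5  33/5  |    -4 ]
R2 := 5/3·R2
  [ 1  6/5  18/5  |  -8/3 ]
  [ 0    1     3  |  -5/3 ]
  [ 0  6/5  33/5  |    -4 ]
R3 := R3 − 6/5·R2
  [ 1  6/5  18/5  |  -8/3 ]
  [ 0    1     3  |  -5/3 ]
  [ 0    0     3  |    -2 ]
R3 := 1/3·R3
  [ 1  6/5  18/5  |  -8/3 ]
  [ 0    1     3  |  -5/3 ]
  [ 0    0     1  |  -2/3 ]
R2 := R2 − 3·R3
  [ 1  6/5  18/5  |  -8/3 ]
  [ 0    1     0  |   1/3 ]
  [ 0    0     1  |  -2/3 ]
R1 := R1 − 18/5·R3
  [ 1  6/5  0  |  -4/15 ]
  [ 0    1  0  |    1/3 ]
  [ 0    0  1  |   -2/3 ]
R1 := R1 − 6/5·R2
  [ 1  0  0  |  -2/3 ]
  [ 0  1  0  |   1/3 ]
  [ 0  0  1  |  -2/3 ]
Reading off the last column: u = -2/3, v = 1/3, w = -2/3.

(-2/3, 1/3, -2/3)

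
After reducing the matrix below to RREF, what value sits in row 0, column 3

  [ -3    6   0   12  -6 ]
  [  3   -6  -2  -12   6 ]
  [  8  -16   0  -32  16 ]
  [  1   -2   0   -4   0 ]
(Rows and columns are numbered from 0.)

-4

R1 → -1/3·R1
  [ 1   -2   0   -4   2 ]
  [ 3   -6  -2  -12   6 ]
  [ 8  -16   0  -32  16 ]
  [ 1   -2   0   -4   0 ]
R2 → R2 − 3·R1
  [ 1   -2   0   -4   2 ]
  [ 0    0  -2    0   0 ]
  [ 8  -16   0  -32  16 ]
  [ 1   -2   0   -4   0 ]
R3 → R3 − 8·R1
  [ 1  -2   0  -4  2 ]
  [ 0   0  -2   0  0 ]
  [ 0   0   0   0  0 ]
  [ 1  -2   0  -4  0 ]
R4 → R4 − R1
  [ 1  -2   0  -4   2 ]
  [ 0   0  -2   0   0 ]
  [ 0   0   0   0   0 ]
  [ 0   0   0   0  -2 ]
R2 → -1/2·R2
  [ 1  -2  0  -4   2 ]
  [ 0   0  1   0   0 ]
  [ 0   0  0   0   0 ]
  [ 0   0  0   0  -2 ]
R3 <=> R4
  [ 1  -2  0  -4   2 ]
  [ 0   0  1   0   0 ]
  [ 0   0  0   0  -2 ]
  [ 0   0  0   0   0 ]
R3 → -1/2·R3
  [ 1  -2  0  -4  2 ]
  [ 0   0  1   0  0 ]
  [ 0   0  0   0  1 ]
  [ 0   0  0   0  0 ]
R1 → R1 − 2·R3
  [ 1  -2  0  -4  0 ]
  [ 0   0  1   0  0 ]
  [ 0   0  0   0  1 ]
  [ 0   0  0   0  0 ]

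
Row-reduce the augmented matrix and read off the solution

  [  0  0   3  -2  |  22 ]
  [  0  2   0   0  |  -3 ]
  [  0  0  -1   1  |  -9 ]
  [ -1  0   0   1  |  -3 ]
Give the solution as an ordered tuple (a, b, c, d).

R1 <=> R4
R1 := -1·R1
R2 := 1/2·R2
R3 := -1·R3
R4 := R4 − 3·R3
R3 := R3 + R4
R1 := R1 + R4
Reading off the last column: a = -2, b = -3/2, c = 4, d = -5.

(-2, -3/2, 4, -5)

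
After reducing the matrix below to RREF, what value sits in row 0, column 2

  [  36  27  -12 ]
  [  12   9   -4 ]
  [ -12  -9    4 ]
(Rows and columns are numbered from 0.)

-1/3

R1 ← 1/36·R1
  [   1  3/4  -1/3 ]
  [  12    9    -4 ]
  [ -12   -9     4 ]
R2 ← R2 − 12·R1
  [   1  3/4  -1/3 ]
  [   0    0     0 ]
  [ -12   -9     4 ]
R3 ← R3 + 12·R1
  [ 1  3/4  -1/3 ]
  [ 0    0     0 ]
  [ 0    0     0 ]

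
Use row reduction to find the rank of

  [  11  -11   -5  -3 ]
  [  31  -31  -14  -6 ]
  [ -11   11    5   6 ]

rank = 3

ρ1 → 1/11·ρ1
  [   1   -1  -5/11  -3/11 ]
  [  31  -31    -14     -6 ]
  [ -11   11      5      6 ]
ρ2 → ρ2 − 31·ρ1
  [   1  -1  -5/11  -3/11 ]
  [   0   0   1/11  27/11 ]
  [ -11  11      5      6 ]
ρ3 → ρ3 + 11·ρ1
  [ 1  -1  -5/11  -3/11 ]
  [ 0   0   1/11  27/11 ]
  [ 0   0      0      3 ]
ρ2 → 11·ρ2
  [ 1  -1  -5/11  -3/11 ]
  [ 0   0      1     27 ]
  [ 0   0      0      3 ]
ρ3 → 1/3·ρ3
  [ 1  -1  -5/11  -3/11 ]
  [ 0   0      1     27 ]
  [ 0   0      0      1 ]
ρ2 → ρ2 − 27·ρ3
  [ 1  -1  -5/11  -3/11 ]
  [ 0   0      1      0 ]
  [ 0   0      0      1 ]
ρ1 → ρ1 + 3/11·ρ3
  [ 1  -1  -5/11  0 ]
  [ 0   0      1  0 ]
  [ 0   0      0  1 ]
ρ1 → ρ1 + 5/11·ρ2
  [ 1  -1  0  0 ]
  [ 0   0  1  0 ]
  [ 0   0  0  1 ]
The reduced form has 3 nonzero rows.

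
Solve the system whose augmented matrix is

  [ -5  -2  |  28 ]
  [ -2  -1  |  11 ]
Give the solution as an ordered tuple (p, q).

(-6, 1)

r1 -> -1/5·r1
  [  1  2/5  |  -28/5 ]
  [ -2   -1  |     11 ]
r2 -> r2 + 2·r1
  [ 1   2/5  |  -28/5 ]
  [ 0  -1/5  |   -1/5 ]
r2 -> -5·r2
  [ 1  2/5  |  -28/5 ]
  [ 0    1  |      1 ]
r1 -> r1 − 2/5·r2
  [ 1  0  |  -6 ]
  [ 0  1  |   1 ]
Reading off the last column: p = -6, q = 1.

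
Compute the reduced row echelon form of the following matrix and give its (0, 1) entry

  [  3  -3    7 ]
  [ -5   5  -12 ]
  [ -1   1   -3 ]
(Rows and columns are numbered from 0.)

R1 -> 1/3·R1
R2 -> R2 + 5·R1
R3 -> R3 + R1
R2 -> -3·R2
R3 -> R3 + 2/3·R2
R1 -> R1 − 7/3·R2

-1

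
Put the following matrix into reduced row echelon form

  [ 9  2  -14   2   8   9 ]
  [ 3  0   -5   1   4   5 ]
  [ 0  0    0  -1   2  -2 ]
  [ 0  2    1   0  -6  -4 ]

[[1, 0, -5/3, 0, 2, 1], [0, 1, 1/2, 0, -3, -2], [0, 0, 0, 1, -2, 2], [0, 0, 0, 0, 0, 0]]

R1 ← 1/9·R1
  [ 1  2/9  -14/9  2/9  8/9   1 ]
  [ 3    0     -5    1    4   5 ]
  [ 0    0      0   -1    2  -2 ]
  [ 0    2      1    0   -6  -4 ]
R2 ← R2 − 3·R1
  [ 1   2/9  -14/9  2/9  8/9   1 ]
  [ 0  -2/3   -1/3  1/3  4/3   2 ]
  [ 0     0      0   -1    2  -2 ]
  [ 0     2      1    0   -6  -4 ]
R2 ← -3/2·R2
  [ 1  2/9  -14/9   2/9  8/9   1 ]
  [ 0    1    1/2  -1/2   -2  -3 ]
  [ 0    0      0    -1    2  -2 ]
  [ 0    2      1     0   -6  -4 ]
R4 ← R4 − 2·R2
  [ 1  2/9  -14/9   2/9  8/9   1 ]
  [ 0    1    1/2  -1/2   -2  -3 ]
  [ 0    0      0    -1    2  -2 ]
  [ 0    0      0     1   -2   2 ]
R3 ← -1·R3
  [ 1  2/9  -14/9   2/9  8/9   1 ]
  [ 0    1    1/2  -1/2   -2  -3 ]
  [ 0    0      0     1   -2   2 ]
  [ 0    0      0     1   -2   2 ]
R4 ← R4 − R3
  [ 1  2/9  -14/9   2/9  8/9   1 ]
  [ 0    1    1/2  -1/2   -2  -3 ]
  [ 0    0      0     1   -2   2 ]
  [ 0    0      0     0    0   0 ]
R2 ← R2 + 1/2·R3
  [ 1  2/9  -14/9  2/9  8/9   1 ]
  [ 0    1    1/2    0   -3  -2 ]
  [ 0    0      0    1   -2   2 ]
  [ 0    0      0    0    0   0 ]
R1 ← R1 − 2/9·R3
  [ 1  2/9  -14/9  0  4/3  5/9 ]
  [ 0    1    1/2  0   -3   -2 ]
  [ 0    0      0  1   -2    2 ]
  [ 0    0      0  0    0    0 ]
R1 ← R1 − 2/9·R2
  [ 1  0  -5/3  0   2   1 ]
  [ 0  1   1/2  0  -3  -2 ]
  [ 0  0     0  1  -2   2 ]
  [ 0  0     0  0   0   0 ]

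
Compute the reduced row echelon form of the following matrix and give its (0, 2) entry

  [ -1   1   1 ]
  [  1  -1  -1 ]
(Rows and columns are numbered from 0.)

-1

Multiply r1 by -1.
  [ 1  -1  -1 ]
  [ 1  -1  -1 ]
Subtract r1 from r2.
  [ 1  -1  -1 ]
  [ 0   0   0 ]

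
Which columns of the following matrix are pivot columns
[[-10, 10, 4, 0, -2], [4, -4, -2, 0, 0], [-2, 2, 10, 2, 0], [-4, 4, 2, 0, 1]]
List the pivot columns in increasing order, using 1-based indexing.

Multiply R1 by -1/10.
  [  1  -1  -2/5  0  1/5 ]
  [  4  -4    -2  0    0 ]
  [ -2   2    10  2    0 ]
  [ -4   4     2  0    1 ]
Subtract 4 times R1 from R2.
  [  1  -1  -2/5  0   1/5 ]
  [  0   0  -2/5  0  -4/5 ]
  [ -2   2    10  2     0 ]
  [ -4   4     2  0     1 ]
Add 2 times R1 to R3.
  [  1  -1  -2/5  0   1/5 ]
  [  0   0  -2/5  0  -4/5 ]
  [  0   0  46/5  2   2/5 ]
  [ -4   4     2  0     1 ]
Add 4 times R1 to R4.
  [ 1  -1  -2/5  0   1/5 ]
  [ 0   0  -2/5  0  -4/5 ]
  [ 0   0  46/5  2   2/5 ]
  [ 0   0   2/5  0   9/5 ]
Multiply R2 by -5/2.
  [ 1  -1  -2/5  0  1/5 ]
  [ 0   0     1  0    2 ]
  [ 0   0  46/5  2  2/5 ]
  [ 0   0   2/5  0  9/5 ]
Subtract 46/5 times R2 from R3.
  [ 1  -1  -2/5  0  1/5 ]
  [ 0   0     1  0    2 ]
  [ 0   0     0  2  -18 ]
  [ 0   0   2/5  0  9/5 ]
Subtract 2/5 times R2 from R4.
  [ 1  -1  -2/5  0  1/5 ]
  [ 0   0     1  0    2 ]
  [ 0   0     0  2  -18 ]
  [ 0   0     0  0    1 ]
Multiply R3 by 1/2.
  [ 1  -1  -2/5  0  1/5 ]
  [ 0   0     1  0    2 ]
  [ 0   0     0  1   -9 ]
  [ 0   0     0  0    1 ]
Add 9 times R4 to R3.
  [ 1  -1  -2/5  0  1/5 ]
  [ 0   0     1  0    2 ]
  [ 0   0     0  1    0 ]
  [ 0   0     0  0    1 ]
Subtract 2 times R4 from R2.
  [ 1  -1  -2/5  0  1/5 ]
  [ 0   0     1  0    0 ]
  [ 0   0     0  1    0 ]
  [ 0   0     0  0    1 ]
Subtract 1/5 times R4 from R1.
  [ 1  -1  -2/5  0  0 ]
  [ 0   0     1  0  0 ]
  [ 0   0     0  1  0 ]
  [ 0   0     0  0  1 ]
Add 2/5 times R2 to R1.
  [ 1  -1  0  0  0 ]
  [ 0   0  1  0  0 ]
  [ 0   0  0  1  0 ]
  [ 0   0  0  0  1 ]
Pivot columns are the columns containing a leading 1.

1, 3, 4, 5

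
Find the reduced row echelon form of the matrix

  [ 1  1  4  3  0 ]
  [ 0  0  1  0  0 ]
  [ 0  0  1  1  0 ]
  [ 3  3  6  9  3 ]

Subtract 3 times R1 from R4.
Subtract R2 from R3.
Add 6 times R2 to R4.
Multiply R4 by 1/3.
Subtract 3 times R3 from R1.
Subtract 4 times R2 from R1.

[[1, 1, 0, 0, 0], [0, 0, 1, 0, 0], [0, 0, 0, 1, 0], [0, 0, 0, 0, 1]]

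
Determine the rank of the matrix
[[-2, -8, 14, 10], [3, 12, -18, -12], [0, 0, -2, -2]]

R1 → -1/2·R1
  [ 1   4   -7   -5 ]
  [ 3  12  -18  -12 ]
  [ 0   0   -2   -2 ]
R2 → R2 − 3·R1
  [ 1  4  -7  -5 ]
  [ 0  0   3   3 ]
  [ 0  0  -2  -2 ]
R2 → 1/3·R2
  [ 1  4  -7  -5 ]
  [ 0  0   1   1 ]
  [ 0  0  -2  -2 ]
R3 → R3 + 2·R2
  [ 1  4  -7  -5 ]
  [ 0  0   1   1 ]
  [ 0  0   0   0 ]
R1 → R1 + 7·R2
  [ 1  4  0  2 ]
  [ 0  0  1  1 ]
  [ 0  0  0  0 ]
The reduced form has 2 nonzero rows.

rank = 2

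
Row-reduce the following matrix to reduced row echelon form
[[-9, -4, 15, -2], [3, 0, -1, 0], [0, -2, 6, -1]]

r1 → -1/9·r1
r2 → r2 − 3·r1
r2 → -3/4·r2
r3 → r3 + 2·r2
r1 → r1 − 4/9·r2

[[1, 0, -1/3, 0], [0, 1, -3, 1/2], [0, 0, 0, 0]]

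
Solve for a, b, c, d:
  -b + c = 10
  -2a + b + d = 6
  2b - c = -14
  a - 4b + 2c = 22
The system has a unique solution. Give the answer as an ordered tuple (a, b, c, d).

Form the augmented matrix and row-reduce:
  [  0  -1   1  0  |   10 ]
  [ -2   1   0  1  |    6 ]
  [  0   2  -1  0  |  -14 ]
  [  1  -4   2  0  |   22 ]
ρ1 <-> ρ2
  [ -2   1   0  1  |    6 ]
  [  0  -1   1  0  |   10 ]
  [  0   2  -1  0  |  -14 ]
  [  1  -4   2  0  |   22 ]
ρ1 := -1/2·ρ1
  [ 1  -1/2   0  -1/2  |   -3 ]
  [ 0    -1   1     0  |   10 ]
  [ 0     2  -1     0  |  -14 ]
  [ 1    -4   2     0  |   22 ]
ρ4 := ρ4 − ρ1
  [ 1  -1/2   0  -1/2  |   -3 ]
  [ 0    -1   1     0  |   10 ]
  [ 0     2  -1     0  |  -14 ]
  [ 0  -7/2   2   1/2  |   25 ]
ρ2 := -1·ρ2
  [ 1  -1/2   0  -1/2  |   -3 ]
  [ 0     1  -1     0  |  -10 ]
  [ 0     2  -1     0  |  -14 ]
  [ 0  -7/2   2   1/2  |   25 ]
ρ3 := ρ3 − 2·ρ2
  [ 1  -1/2   0  -1/2  |   -3 ]
  [ 0     1  -1     0  |  -10 ]
  [ 0     0   1     0  |    6 ]
  [ 0  -7/2   2   1/2  |   25 ]
ρ4 := ρ4 + 7/2·ρ2
  [ 1  -1/2     0  -1/2  |   -3 ]
  [ 0     1    -1     0  |  -10 ]
  [ 0     0     1     0  |    6 ]
  [ 0     0  -3/2   1/2  |  -10 ]
ρ4 := ρ4 + 3/2·ρ3
  [ 1  -1/2   0  -1/2  |   -3 ]
  [ 0     1  -1     0  |  -10 ]
  [ 0     0   1     0  |    6 ]
  [ 0     0   0   1/2  |   -1 ]
ρ4 := 2·ρ4
  [ 1  -1/2   0  -1/2  |   -3 ]
  [ 0     1  -1     0  |  -10 ]
  [ 0     0   1     0  |    6 ]
  [ 0     0   0     1  |   -2 ]
ρ1 := ρ1 + 1/2·ρ4
  [ 1  -1/2   0  0  |   -4 ]
  [ 0     1  -1  0  |  -10 ]
  [ 0     0   1  0  |    6 ]
  [ 0     0   0  1  |   -2 ]
ρ2 := ρ2 + ρ3
  [ 1  -1/2  0  0  |  -4 ]
  [ 0     1  0  0  |  -4 ]
  [ 0     0  1  0  |   6 ]
  [ 0     0  0  1  |  -2 ]
ρ1 := ρ1 + 1/2·ρ2
  [ 1  0  0  0  |  -6 ]
  [ 0  1  0  0  |  -4 ]
  [ 0  0  1  0  |   6 ]
  [ 0  0  0  1  |  -2 ]
Reading off the last column: a = -6, b = -4, c = 6, d = -2.

(-6, -4, 6, -2)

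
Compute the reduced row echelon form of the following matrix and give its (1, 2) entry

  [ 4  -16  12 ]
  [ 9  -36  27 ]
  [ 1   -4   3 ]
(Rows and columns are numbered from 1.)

R1 ← 1/4·R1
  [ 1   -4   3 ]
  [ 9  -36  27 ]
  [ 1   -4   3 ]
R2 ← R2 − 9·R1
  [ 1  -4  3 ]
  [ 0   0  0 ]
  [ 1  -4  3 ]
R3 ← R3 − R1
  [ 1  -4  3 ]
  [ 0   0  0 ]
  [ 0   0  0 ]

-4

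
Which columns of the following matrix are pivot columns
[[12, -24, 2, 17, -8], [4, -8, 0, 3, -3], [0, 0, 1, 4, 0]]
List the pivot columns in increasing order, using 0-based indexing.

0, 2, 4

r1 -> 1/12·r1
  [ 1  -2  1/6  17/12  -2/3 ]
  [ 4  -8    0      3    -3 ]
  [ 0   0    1      4     0 ]
r2 -> r2 − 4·r1
  [ 1  -2   1/6  17/12  -2/3 ]
  [ 0   0  -2/3   -8/3  -1/3 ]
  [ 0   0     1      4     0 ]
r2 -> -3/2·r2
  [ 1  -2  1/6  17/12  -2/3 ]
  [ 0   0    1      4   1/2 ]
  [ 0   0    1      4     0 ]
r3 -> r3 − r2
  [ 1  -2  1/6  17/12  -2/3 ]
  [ 0   0    1      4   1/2 ]
  [ 0   0    0      0  -1/2 ]
r3 -> -2·r3
  [ 1  -2  1/6  17/12  -2/3 ]
  [ 0   0    1      4   1/2 ]
  [ 0   0    0      0     1 ]
r2 -> r2 − 1/2·r3
  [ 1  -2  1/6  17/12  -2/3 ]
  [ 0   0    1      4     0 ]
  [ 0   0    0      0     1 ]
r1 -> r1 + 2/3·r3
  [ 1  -2  1/6  17/12  0 ]
  [ 0   0    1      4  0 ]
  [ 0   0    0      0  1 ]
r1 -> r1 − 1/6·r2
  [ 1  -2  0  3/4  0 ]
  [ 0   0  1    4  0 ]
  [ 0   0  0    0  1 ]
Pivot columns are the columns containing a leading 1.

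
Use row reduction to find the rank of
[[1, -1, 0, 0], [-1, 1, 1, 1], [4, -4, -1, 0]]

Add ρ1 to ρ2.
  [ 1  -1   0  0 ]
  [ 0   0   1  1 ]
  [ 4  -4  -1  0 ]
Subtract 4 times ρ1 from ρ3.
  [ 1  -1   0  0 ]
  [ 0   0   1  1 ]
  [ 0   0  -1  0 ]
Add ρ2 to ρ3.
  [ 1  -1  0  0 ]
  [ 0   0  1  1 ]
  [ 0   0  0  1 ]
Subtract ρ3 from ρ2.
  [ 1  -1  0  0 ]
  [ 0   0  1  0 ]
  [ 0   0  0  1 ]
The reduced form has 3 nonzero rows.

rank = 3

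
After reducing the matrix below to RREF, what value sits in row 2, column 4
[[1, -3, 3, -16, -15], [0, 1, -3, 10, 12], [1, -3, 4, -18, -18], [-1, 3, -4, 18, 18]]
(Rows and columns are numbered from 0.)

-3

ρ3 → ρ3 − ρ1
  [  1  -3   3  -16  -15 ]
  [  0   1  -3   10   12 ]
  [  0   0   1   -2   -3 ]
  [ -1   3  -4   18   18 ]
ρ4 → ρ4 + ρ1
  [ 1  -3   3  -16  -15 ]
  [ 0   1  -3   10   12 ]
  [ 0   0   1   -2   -3 ]
  [ 0   0  -1    2    3 ]
ρ4 → ρ4 + ρ3
  [ 1  -3   3  -16  -15 ]
  [ 0   1  -3   10   12 ]
  [ 0   0   1   -2   -3 ]
  [ 0   0   0    0    0 ]
ρ2 → ρ2 + 3·ρ3
  [ 1  -3  3  -16  -15 ]
  [ 0   1  0    4    3 ]
  [ 0   0  1   -2   -3 ]
  [ 0   0  0    0    0 ]
ρ1 → ρ1 − 3·ρ3
  [ 1  -3  0  -10  -6 ]
  [ 0   1  0    4   3 ]
  [ 0   0  1   -2  -3 ]
  [ 0   0  0    0   0 ]
ρ1 → ρ1 + 3·ρ2
  [ 1  0  0   2   3 ]
  [ 0  1  0   4   3 ]
  [ 0  0  1  -2  -3 ]
  [ 0  0  0   0   0 ]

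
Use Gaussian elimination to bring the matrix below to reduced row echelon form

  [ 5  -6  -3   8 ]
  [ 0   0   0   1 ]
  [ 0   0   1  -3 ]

R1 -> 1/5·R1
  [ 1  -6/5  -3/5  8/5 ]
  [ 0     0     0    1 ]
  [ 0     0     1   -3 ]
R2 <-> R3
  [ 1  -6/5  -3/5  8/5 ]
  [ 0     0     1   -3 ]
  [ 0     0     0    1 ]
R2 -> R2 + 3·R3
  [ 1  -6/5  -3/5  8/5 ]
  [ 0     0     1    0 ]
  [ 0     0     0    1 ]
R1 -> R1 − 8/5·R3
  [ 1  -6/5  -3/5  0 ]
  [ 0     0     1  0 ]
  [ 0     0     0  1 ]
R1 -> R1 + 3/5·R2
  [ 1  -6/5  0  0 ]
  [ 0     0  1  0 ]
  [ 0     0  0  1 ]

[[1, -6/5, 0, 0], [0, 0, 1, 0], [0, 0, 0, 1]]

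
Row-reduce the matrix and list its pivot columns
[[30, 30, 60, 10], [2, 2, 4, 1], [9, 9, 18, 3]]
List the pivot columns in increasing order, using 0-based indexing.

ρ1 ← 1/30·ρ1
  [ 1  1   2  1/3 ]
  [ 2  2   4    1 ]
  [ 9  9  18    3 ]
ρ2 ← ρ2 − 2·ρ1
  [ 1  1   2  1/3 ]
  [ 0  0   0  1/3 ]
  [ 9  9  18    3 ]
ρ3 ← ρ3 − 9·ρ1
  [ 1  1  2  1/3 ]
  [ 0  0  0  1/3 ]
  [ 0  0  0    0 ]
ρ2 ← 3·ρ2
  [ 1  1  2  1/3 ]
  [ 0  0  0    1 ]
  [ 0  0  0    0 ]
ρ1 ← ρ1 − 1/3·ρ2
  [ 1  1  2  0 ]
  [ 0  0  0  1 ]
  [ 0  0  0  0 ]
Pivot columns are the columns containing a leading 1.

0, 3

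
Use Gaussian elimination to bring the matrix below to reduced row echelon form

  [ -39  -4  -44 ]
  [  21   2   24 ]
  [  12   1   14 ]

[[1, 0, 4/3], [0, 1, -2], [0, 0, 0]]

R1 := -1/39·R1
  [  1  4/39  44/39 ]
  [ 21     2     24 ]
  [ 12     1     14 ]
R2 := R2 − 21·R1
  [  1   4/39  44/39 ]
  [  0  -2/13   4/13 ]
  [ 12      1     14 ]
R3 := R3 − 12·R1
  [ 1   4/39  44/39 ]
  [ 0  -2/13   4/13 ]
  [ 0  -3/13   6/13 ]
R2 := -13/2·R2
  [ 1   4/39  44/39 ]
  [ 0      1     -2 ]
  [ 0  -3/13   6/13 ]
R3 := R3 + 3/13·R2
  [ 1  4/39  44/39 ]
  [ 0     1     -2 ]
  [ 0     0      0 ]
R1 := R1 − 4/39·R2
  [ 1  0  4/3 ]
  [ 0  1   -2 ]
  [ 0  0    0 ]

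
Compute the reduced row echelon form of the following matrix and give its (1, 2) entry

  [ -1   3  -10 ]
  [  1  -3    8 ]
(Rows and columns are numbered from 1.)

r1 := -1·r1
  [ 1  -3  10 ]
  [ 1  -3   8 ]
r2 := r2 − r1
  [ 1  -3  10 ]
  [ 0   0  -2 ]
r2 := -1/2·r2
  [ 1  -3  10 ]
  [ 0   0   1 ]
r1 := r1 − 10·r2
  [ 1  -3  0 ]
  [ 0   0  1 ]

-3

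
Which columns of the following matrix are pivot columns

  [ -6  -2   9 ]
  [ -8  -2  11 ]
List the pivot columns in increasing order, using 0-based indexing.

r1 := -1/6·r1
  [  1  1/3  -3/2 ]
  [ -8   -2    11 ]
r2 := r2 + 8·r1
  [ 1  1/3  -3/2 ]
  [ 0  2/3    -1 ]
r2 := 3/2·r2
  [ 1  1/3  -3/2 ]
  [ 0    1  -3/2 ]
r1 := r1 − 1/3·r2
  [ 1  0    -1 ]
  [ 0  1  -3/2 ]
Pivot columns are the columns containing a leading 1.

0, 1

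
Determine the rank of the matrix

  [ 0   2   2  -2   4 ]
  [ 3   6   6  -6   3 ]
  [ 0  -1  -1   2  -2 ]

rank = 3

Swap ρ1 and ρ2.
Multiply ρ1 by 1/3.
Multiply ρ2 by 1/2.
Add ρ2 to ρ3.
Add ρ3 to ρ2.
Add 2 times ρ3 to ρ1.
Subtract 2 times ρ2 from ρ1.
The reduced form has 3 nonzero rows.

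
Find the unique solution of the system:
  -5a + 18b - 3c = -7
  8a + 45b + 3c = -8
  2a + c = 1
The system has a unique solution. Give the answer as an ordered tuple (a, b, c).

(2, -1/3, -3)

Form the augmented matrix and row-reduce:
  [ -5  18  -3  |  -7 ]
  [  8  45   3  |  -8 ]
  [  2   0   1  |   1 ]
R1 -> -1/5·R1
R2 -> R2 − 8·R1
R3 -> R3 − 2·R1
R2 -> 5/369·R2
R3 -> R3 − 36/5·R2
R3 -> -41·R3
R2 -> R2 + 1/41·R3
R1 -> R1 − 3/5·R3
R1 -> R1 + 18/5·R2
Reading off the last column: a = 2, b = -1/3, c = -3.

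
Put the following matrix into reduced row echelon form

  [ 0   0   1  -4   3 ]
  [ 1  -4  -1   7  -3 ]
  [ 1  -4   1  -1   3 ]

[[1, -4, 0, 3, 0], [0, 0, 1, -4, 3], [0, 0, 0, 0, 0]]

R1 <=> R2
R3 ← R3 − R1
R3 ← R3 − 2·R2
R1 ← R1 + R2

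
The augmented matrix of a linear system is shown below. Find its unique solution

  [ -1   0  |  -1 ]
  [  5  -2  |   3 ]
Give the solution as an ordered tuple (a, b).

(1, 1)

ρ1 ← -1·ρ1
  [ 1   0  |  1 ]
  [ 5  -2  |  3 ]
ρ2 ← ρ2 − 5·ρ1
  [ 1   0  |   1 ]
  [ 0  -2  |  -2 ]
ρ2 ← -1/2·ρ2
  [ 1  0  |  1 ]
  [ 0  1  |  1 ]
Reading off the last column: a = 1, b = 1.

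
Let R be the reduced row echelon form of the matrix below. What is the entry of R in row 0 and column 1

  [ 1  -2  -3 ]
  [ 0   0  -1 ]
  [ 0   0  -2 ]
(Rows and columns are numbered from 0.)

Multiply r2 by -1.
Add 2 times r2 to r3.
Add 3 times r2 to r1.

-2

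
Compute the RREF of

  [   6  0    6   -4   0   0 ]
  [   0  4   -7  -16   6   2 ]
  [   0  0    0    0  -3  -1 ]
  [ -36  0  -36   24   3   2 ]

R1 → 1/6·R1
  [   1  0    1  -2/3   0   0 ]
  [   0  4   -7   -16   6   2 ]
  [   0  0    0     0  -3  -1 ]
  [ -36  0  -36    24   3   2 ]
R4 → R4 + 36·R1
  [ 1  0   1  -2/3   0   0 ]
  [ 0  4  -7   -16   6   2 ]
  [ 0  0   0     0  -3  -1 ]
  [ 0  0   0     0   3   2 ]
R2 → 1/4·R2
  [ 1  0     1  -2/3    0    0 ]
  [ 0  1  -7/4    -4  3/2  1/2 ]
  [ 0  0     0     0   -3   -1 ]
  [ 0  0     0     0    3    2 ]
R3 → -1/3·R3
  [ 1  0     1  -2/3    0    0 ]
  [ 0  1  -7/4    -4  3/2  1/2 ]
  [ 0  0     0     0    1  1/3 ]
  [ 0  0     0     0    3    2 ]
R4 → R4 − 3·R3
  [ 1  0     1  -2/3    0    0 ]
  [ 0  1  -7/4    -4  3/2  1/2 ]
  [ 0  0     0     0    1  1/3 ]
  [ 0  0     0     0    0    1 ]
R3 → R3 − 1/3·R4
  [ 1  0     1  -2/3    0    0 ]
  [ 0  1  -7/4    -4  3/2  1/2 ]
  [ 0  0     0     0    1    0 ]
  [ 0  0     0     0    0    1 ]
R2 → R2 − 1/2·R4
  [ 1  0     1  -2/3    0  0 ]
  [ 0  1  -7/4    -4  3/2  0 ]
  [ 0  0     0     0    1  0 ]
  [ 0  0     0     0    0  1 ]
R2 → R2 − 3/2·R3
  [ 1  0     1  -2/3  0  0 ]
  [ 0  1  -7/4    -4  0  0 ]
  [ 0  0     0     0  1  0 ]
  [ 0  0     0     0  0  1 ]

[[1, 0, 1, -2/3, 0, 0], [0, 1, -7/4, -4, 0, 0], [0, 0, 0, 0, 1, 0], [0, 0, 0, 0, 0, 1]]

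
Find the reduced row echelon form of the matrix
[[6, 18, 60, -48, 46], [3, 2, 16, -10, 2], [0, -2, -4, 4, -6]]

[[1, 0, 4, -2, -4/3], [0, 1, 2, -2, 3], [0, 0, 0, 0, 0]]

R1 -> 1/6·R1
  [ 1   3  10   -8  23/3 ]
  [ 3   2  16  -10     2 ]
  [ 0  -2  -4    4    -6 ]
R2 -> R2 − 3·R1
  [ 1   3   10  -8  23/3 ]
  [ 0  -7  -14  14   -21 ]
  [ 0  -2   -4   4    -6 ]
R2 -> -1/7·R2
  [ 1   3  10  -8  23/3 ]
  [ 0   1   2  -2     3 ]
  [ 0  -2  -4   4    -6 ]
R3 -> R3 + 2·R2
  [ 1  3  10  -8  23/3 ]
  [ 0  1   2  -2     3 ]
  [ 0  0   0   0     0 ]
R1 -> R1 − 3·R2
  [ 1  0  4  -2  -4/3 ]
  [ 0  1  2  -2     3 ]
  [ 0  0  0   0     0 ]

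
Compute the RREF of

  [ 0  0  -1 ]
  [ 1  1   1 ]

R1 <=> R2
  [ 1  1   1 ]
  [ 0  0  -1 ]
R2 → -1·R2
  [ 1  1  1 ]
  [ 0  0  1 ]
R1 → R1 − R2
  [ 1  1  0 ]
  [ 0  0  1 ]

[[1, 1, 0], [0, 0, 1]]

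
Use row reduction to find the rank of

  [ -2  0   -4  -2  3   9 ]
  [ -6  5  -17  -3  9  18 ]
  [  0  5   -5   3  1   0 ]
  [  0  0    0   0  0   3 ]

R1 → -1/2·R1
  [  1  0    2   1  -3/2  -9/2 ]
  [ -6  5  -17  -3     9    18 ]
  [  0  5   -5   3     1     0 ]
  [  0  0    0   0     0     3 ]
R2 → R2 + 6·R1
  [ 1  0   2  1  -3/2  -9/2 ]
  [ 0  5  -5  3     0    -9 ]
  [ 0  5  -5  3     1     0 ]
  [ 0  0   0  0     0     3 ]
R2 → 1/5·R2
  [ 1  0   2    1  -3/2  -9/2 ]
  [ 0  1  -1  3/5     0  -9/5 ]
  [ 0  5  -5    3     1     0 ]
  [ 0  0   0    0     0     3 ]
R3 → R3 − 5·R2
  [ 1  0   2    1  -3/2  -9/2 ]
  [ 0  1  -1  3/5     0  -9/5 ]
  [ 0  0   0    0     1     9 ]
  [ 0  0   0    0     0     3 ]
R4 → 1/3·R4
  [ 1  0   2    1  -3/2  -9/2 ]
  [ 0  1  -1  3/5     0  -9/5 ]
  [ 0  0   0    0     1     9 ]
  [ 0  0   0    0     0     1 ]
R3 → R3 − 9·R4
  [ 1  0   2    1  -3/2  -9/2 ]
  [ 0  1  -1  3/5     0  -9/5 ]
  [ 0  0   0    0     1     0 ]
  [ 0  0   0    0     0     1 ]
R2 → R2 + 9/5·R4
  [ 1  0   2    1  -3/2  -9/2 ]
  [ 0  1  -1  3/5     0     0 ]
  [ 0  0   0    0     1     0 ]
  [ 0  0   0    0     0     1 ]
R1 → R1 + 9/2·R4
  [ 1  0   2    1  -3/2  0 ]
  [ 0  1  -1  3/5     0  0 ]
  [ 0  0   0    0     1  0 ]
  [ 0  0   0    0     0  1 ]
R1 → R1 + 3/2·R3
  [ 1  0   2    1  0  0 ]
  [ 0  1  -1  3/5  0  0 ]
  [ 0  0   0    0  1  0 ]
  [ 0  0   0    0  0  1 ]
The reduced form has 4 nonzero rows.

rank = 4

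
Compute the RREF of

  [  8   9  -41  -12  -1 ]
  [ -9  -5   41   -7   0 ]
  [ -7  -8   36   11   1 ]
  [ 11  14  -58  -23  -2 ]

[[1, 0, -4, 3, 0], [0, 1, -1, -4, 0], [0, 0, 0, 0, 1], [0, 0, 0, 0, 0]]

Multiply r1 by 1/8.
  [  1  9/8  -41/8  -3/2  -1/8 ]
  [ -9   -5     41    -7     0 ]
  [ -7   -8     36    11     1 ]
  [ 11   14    -58   -23    -2 ]
Add 9 times r1 to r2.
  [  1   9/8  -41/8   -3/2  -1/8 ]
  [  0  41/8  -41/8  -41/2  -9/8 ]
  [ -7    -8     36     11     1 ]
  [ 11    14    -58    -23    -2 ]
Add 7 times r1 to r3.
  [  1   9/8  -41/8   -3/2  -1/8 ]
  [  0  41/8  -41/8  -41/2  -9/8 ]
  [  0  -1/8    1/8    1/2   1/8 ]
  [ 11    14    -58    -23    -2 ]
Subtract 11 times r1 from r4.
  [ 1   9/8  -41/8   -3/2  -1/8 ]
  [ 0  41/8  -41/8  -41/2  -9/8 ]
  [ 0  -1/8    1/8    1/2   1/8 ]
  [ 0  13/8  -13/8  -13/2  -5/8 ]
Multiply r2 by 8/41.
  [ 1   9/8  -41/8   -3/2   -1/8 ]
  [ 0     1     -1     -4  -9/41 ]
  [ 0  -1/8    1/8    1/2    1/8 ]
  [ 0  13/8  -13/8  -13/2   -5/8 ]
Add 1/8 times r2 to r3.
  [ 1   9/8  -41/8   -3/2   -1/8 ]
  [ 0     1     -1     -4  -9/41 ]
  [ 0     0      0      0   4/41 ]
  [ 0  13/8  -13/8  -13/2   -5/8 ]
Subtract 13/8 times r2 from r4.
  [ 1  9/8  -41/8  -3/2    -1/8 ]
  [ 0    1     -1    -4   -9/41 ]
  [ 0    0      0     0    4/41 ]
  [ 0    0      0     0  -11/41 ]
Multiply r3 by 41/4.
  [ 1  9/8  -41/8  -3/2    -1/8 ]
  [ 0    1     -1    -4   -9/41 ]
  [ 0    0      0     0       1 ]
  [ 0    0      0     0  -11/41 ]
Add 11/41 times r3 to r4.
  [ 1  9/8  -41/8  -3/2   -1/8 ]
  [ 0    1     -1    -4  -9/41 ]
  [ 0    0      0     0      1 ]
  [ 0    0      0     0      0 ]
Add 9/41 times r3 to r2.
  [ 1  9/8  -41/8  -3/2  -1/8 ]
  [ 0    1     -1    -4     0 ]
  [ 0    0      0     0     1 ]
  [ 0    0      0     0     0 ]
Add 1/8 times r3 to r1.
  [ 1  9/8  -41/8  -3/2  0 ]
  [ 0    1     -1    -4  0 ]
  [ 0    0      0     0  1 ]
  [ 0    0      0     0  0 ]
Subtract 9/8 times r2 from r1.
  [ 1  0  -4   3  0 ]
  [ 0  1  -1  -4  0 ]
  [ 0  0   0   0  1 ]
  [ 0  0   0   0  0 ]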